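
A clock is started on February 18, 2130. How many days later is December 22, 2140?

Day-of-year of February 18, 2130: 49.
Day-of-year of December 22, 2140: 357.
2130 has 365 days, so 365 − 49 = 316 days remain in 2130.
Full years 2131–2139: 7 common + 2 leap = 7×365 + 2×366 = 3287 days.
Total: 316 + 3287 + 357 = 3960 days.

3960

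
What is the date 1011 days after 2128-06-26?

2131-04-03

Count 1011 days after June 26, 2128:
June 26, 2128 → June 26, 2129: 365 days.
June 26, 2129 → June 26, 2130: 365 days.
June 2130: 30 − 26 = 4 days remain.
Then 9 full months totalling 274 days.
April 1–3, 2131: 3 days.
Residual: 281 days.
Total: 1011 days.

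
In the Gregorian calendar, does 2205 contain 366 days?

2205 is not a leap year.

No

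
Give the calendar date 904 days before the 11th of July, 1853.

the 19th of January, 1851

Count 904 days before July 11, 1853:
January 1851: 31 − 19 = 12 days remain.
Then 29 full months totalling 881 days.
July 1–11, 1853: 11 days.
Total: 12 + 881 + 11 = 904 days.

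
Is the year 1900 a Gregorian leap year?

No

1900 is not a leap year (divisible by 100 but not 400).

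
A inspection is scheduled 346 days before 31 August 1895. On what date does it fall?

19 September 1894

Count 346 days before August 31, 1895:
Day-of-year of September 19, 1894: 262.
Day-of-year of August 31, 1895: 243.
1894 has 365 days, so 365 − 262 = 103 days remain in 1894.
Total: 103 + 243 = 346 days.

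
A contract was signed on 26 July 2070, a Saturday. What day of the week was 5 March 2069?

Tuesday

Count forward from the earlier date (March 5, 2069) to the later (July 26, 2070):
March 2069: 31 − 5 = 26 days remain.
Then 15 full months totalling 456 days.
July 1–26, 2070: 26 days.
Total: 26 + 456 + 26 = 508 days.
508 mod 7 = 4, so 4 days before Saturday is Tuesday.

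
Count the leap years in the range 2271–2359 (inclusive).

Years divisible by 4: 2272, 2276, …, 2356 — 22 in all.
Of these, 2300 is divisible by 100 but not 400, so not leap.
Leap years: 22 − 1 = 21.

21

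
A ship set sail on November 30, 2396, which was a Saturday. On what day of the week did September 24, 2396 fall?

Tuesday

Count forward from the earlier date (September 24, 2396) to the later (November 30, 2396):
September 2396: 30 − 24 = 6 days remain.
Then October (31): 31 days.
November 1–30, 2396: 30 days.
Total: 6 + 31 + 30 = 67 days.
67 mod 7 = 4, so 4 days before Saturday is Tuesday.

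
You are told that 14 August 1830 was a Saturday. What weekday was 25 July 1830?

Count forward from the earlier date (July 25, 1830) to the later (August 14, 1830):
July 1830: 31 − 25 = 6 days remain.
August 1–14, 1830: 14 days.
Total: 6 + 14 = 20 days.
20 mod 7 = 6, so 6 days before Saturday is Sunday.

Sunday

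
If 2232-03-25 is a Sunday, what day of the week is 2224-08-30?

Count forward from the earlier date (August 30, 2224) to the later (March 25, 2232):
Day-of-year of August 30, 2224: 243.
Day-of-year of March 25, 2232: 85.
2224 has 366 days, so 366 − 243 = 123 days remain in 2224.
Full years 2225–2231: 6 common + 1 leap = 6×365 + 1×366 = 2556 days.
Total: 123 + 2556 + 85 = 2764 days.
2764 mod 7 = 6, so 6 days before Sunday is Monday.

Monday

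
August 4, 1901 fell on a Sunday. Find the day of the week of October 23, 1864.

Sunday

Count forward from the earlier date (October 23, 1864) to the later (August 4, 1901):
Day-of-year of October 23, 1864: 297.
Day-of-year of August 4, 1901: 216.
1864 has 366 days, so 366 − 297 = 69 days remain in 1864.
Full years 1865–1900: 28 common + 8 leap = 28×365 + 8×366 = 13148 days.
Total: 69 + 13148 + 216 = 13433 days.
13433 is a multiple of 7, so October 23, 1864 falls on the same weekday: Sunday.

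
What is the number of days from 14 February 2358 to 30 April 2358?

February 2358: 28 − 14 = 14 days remain (2358 is not a leap year, so February has 28 days).
Then March (31): 31 days.
April 1–30, 2358: 30 days.
Total: 14 + 31 + 30 = 75 days.

75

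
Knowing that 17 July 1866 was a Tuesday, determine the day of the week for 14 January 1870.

Friday

Day-of-year of July 17, 1866: 198.
Day-of-year of January 14, 1870: 14.
1866 has 365 days, so 365 − 198 = 167 days remain in 1866.
Full years: 1867: 365; 1868: 366; 1869: 365. Sum = 1096.
Total: 167 + 1096 + 14 = 1277 days.
1277 mod 7 = 3, so 3 days after Tuesday is Friday.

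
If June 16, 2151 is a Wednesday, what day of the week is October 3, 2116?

Saturday

Count forward from the earlier date (October 3, 2116) to the later (June 16, 2151):
Day-of-year of October 3, 2116: 277.
Day-of-year of June 16, 2151: 167.
2116 has 366 days, so 366 − 277 = 89 days remain in 2116.
Full years 2117–2150: 26 common + 8 leap = 26×365 + 8×366 = 12418 days.
Total: 89 + 12418 + 167 = 12674 days.
12674 mod 7 = 4, so 4 days before Wednesday is Saturday.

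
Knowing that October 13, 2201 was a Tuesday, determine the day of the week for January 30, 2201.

Count forward from the earlier date (January 30, 2201) to the later (October 13, 2201):
January 2201: 31 − 30 = 1 day remains.
Then February 2201 (28), March (31), April (30), May (31), June (30), July (31), August (31), September (30): 28 + 31 + 30 + 31 + 30 + 31 + 31 + 30 = 242 days.
October 1–13, 2201: 13 days.
Total: 1 + 242 + 13 = 256 days.
256 mod 7 = 4, so 4 days before Tuesday is Friday.

Friday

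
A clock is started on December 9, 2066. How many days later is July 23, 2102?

13009

Day-of-year of December 9, 2066: 343.
Day-of-year of July 23, 2102: 204.
2066 has 365 days, so 365 − 343 = 22 days remain in 2066.
Full years 2067–2101: 27 common + 8 leap = 27×365 + 8×366 = 12783 days.
Total: 22 + 12783 + 204 = 13009 days.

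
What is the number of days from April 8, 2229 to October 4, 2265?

From April 8, 2229 to April 8, 2265: 36 years, of which 9 contain a Feb 29 — 27×365 + 9×366 = 13149 days.
April 2265: 30 − 8 = 22 days remain.
Then May (31), June (30), July (31), August (31), September (30): 31 + 30 + 31 + 31 + 30 = 153 days.
October 1–4, 2265: 4 days.
Residual: 179 days.
Total: 13328 days.

13328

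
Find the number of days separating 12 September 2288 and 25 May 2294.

2081

September 12, 2288 → September 12, 2289: 365 days.
September 12, 2289 → September 12, 2290: 365 days.
September 12, 2290 → September 12, 2291: 365 days.
September 12, 2291 → September 12, 2292: 366 days (2292 is a leap year).
September 12, 2292 → September 12, 2293: 365 days.
September 2293: 30 − 12 = 18 days remain.
Then October (31), November (30), December (31), January (31), February 2294 (28), March (31), April (30): 31 + 30 + 31 + 31 + 28 + 31 + 30 = 212 days.
May 1–25, 2294: 25 days.
Residual: 255 days.
Total: 2081 days.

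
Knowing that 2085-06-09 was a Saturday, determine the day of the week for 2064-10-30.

Count forward from the earlier date (October 30, 2064) to the later (June 9, 2085):
Day-of-year of October 30, 2064: 304.
Day-of-year of June 9, 2085: 160.
2064 has 366 days, so 366 − 304 = 62 days remain in 2064.
Full years 2065–2084: 15 common + 5 leap = 15×365 + 5×366 = 7305 days.
Total: 62 + 7305 + 160 = 7527 days.
7527 mod 7 = 2, so 2 days before Saturday is Thursday.

Thursday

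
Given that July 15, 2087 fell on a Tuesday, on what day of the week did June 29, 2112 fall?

Wednesday

Day-of-year of July 15, 2087: 196.
Day-of-year of June 29, 2112: 181.
2087 has 365 days, so 365 − 196 = 169 days remain in 2087.
Full years 2088–2111: 19 common + 5 leap = 19×365 + 5×366 = 8765 days.
Total: 169 + 8765 + 181 = 9115 days.
9115 mod 7 = 1, so 1 day after Tuesday is Wednesday.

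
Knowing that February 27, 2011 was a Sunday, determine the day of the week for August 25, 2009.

Count forward from the earlier date (August 25, 2009) to the later (February 27, 2011):
August 2009: 31 − 25 = 6 days remain.
Then 17 full months totalling 518 days.
February 1–27, 2011: 27 days (2011 is not a leap year).
Total: 6 + 518 + 27 = 551 days.
551 mod 7 = 5, so 5 days before Sunday is Tuesday.

Tuesday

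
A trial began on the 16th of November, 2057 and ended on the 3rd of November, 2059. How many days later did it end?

Day-of-year of November 16, 2057: 320.
Day-of-year of November 3, 2059: 307.
2057 has 365 days, so 365 − 320 = 45 days remain in 2057.
Full years: 2058: 365. Sum = 365.
Total: 45 + 365 + 307 = 717 days.

717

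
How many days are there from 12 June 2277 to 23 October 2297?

7438

Day-of-year of June 12, 2277: 163.
Day-of-year of October 23, 2297: 296.
2277 has 365 days, so 365 − 163 = 202 days remain in 2277.
Full years 2278–2296: 14 common + 5 leap = 14×365 + 5×366 = 6940 days.
Total: 202 + 6940 + 296 = 7438 days.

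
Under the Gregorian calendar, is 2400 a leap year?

2400 is a leap year (divisible by 400).

Yes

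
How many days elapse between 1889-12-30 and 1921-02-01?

From December 30, 1889 to December 30, 1920: 31 years, of which 7 contain a Feb 29 — 24×365 + 7×366 = 11322 days.
(1900 is not a leap year (divisible by 100 but not 400).)
December 1920: 31 − 30 = 1 day remains.
Then January (31): 31 days.
February 1, 1921: 1 day (1921 is not a leap year).
Residual: 33 days.
Total: 11355 days.

11355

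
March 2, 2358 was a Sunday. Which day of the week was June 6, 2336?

Saturday

Count forward from the earlier date (June 6, 2336) to the later (March 2, 2358):
Day-of-year of June 6, 2336: 158.
Day-of-year of March 2, 2358: 61.
2336 has 366 days, so 366 − 158 = 208 days remain in 2336.
Full years 2337–2357: 16 common + 5 leap = 16×365 + 5×366 = 7670 days.
Total: 208 + 7670 + 61 = 7939 days.
7939 mod 7 = 1, so 1 day before Sunday is Saturday.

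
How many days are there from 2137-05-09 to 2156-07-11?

Day-of-year of May 9, 2137: 129.
Day-of-year of July 11, 2156: 193.
2137 has 365 days, so 365 − 129 = 236 days remain in 2137.
Full years 2138–2155: 14 common + 4 leap = 14×365 + 4×366 = 6574 days.
Total: 236 + 6574 + 193 = 7003 days.

7003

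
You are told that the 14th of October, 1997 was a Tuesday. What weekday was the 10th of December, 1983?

Count forward from the earlier date (December 10, 1983) to the later (October 14, 1997):
Day-of-year of December 10, 1983: 344.
Day-of-year of October 14, 1997: 287.
1983 has 365 days, so 365 − 344 = 21 days remain in 1983.
Full years 1984–1996: 9 common + 4 leap = 9×365 + 4×366 = 4749 days.
Total: 21 + 4749 + 287 = 5057 days.
5057 mod 7 = 3, so 3 days before Tuesday is Saturday.

Saturday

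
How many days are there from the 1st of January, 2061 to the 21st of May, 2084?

Day-of-year of January 1, 2061: 1.
Day-of-year of May 21, 2084: 142.
2061 has 365 days, so 365 − 1 = 364 days remain in 2061.
Full years 2062–2083: 17 common + 5 leap = 17×365 + 5×366 = 8035 days.
Total: 364 + 8035 + 142 = 8541 days.

8541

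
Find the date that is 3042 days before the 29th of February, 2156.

the 1st of November, 2147

Count 3042 days before February 29, 2156:
From November 1, 2147 to November 1, 2155: 8 years, of which 2 contain a Feb 29 — 6×365 + 2×366 = 2922 days.
November 2155: 30 − 1 = 29 days remain.
Then December (31), January (31): 31 + 31 = 62 days.
February 1–29, 2156: 29 days (2156 is a leap year).
Residual: 120 days.
Total: 3042 days.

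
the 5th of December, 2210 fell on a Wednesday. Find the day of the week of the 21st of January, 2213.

Thursday

December 5, 2210 → December 5, 2211: 365 days.
December 5, 2211 → December 5, 2212: 366 days (2212 is a leap year).
December 2212: 31 − 5 = 26 days remain.
January 1–21, 2213: 21 days.
Residual: 47 days.
Total: 778 days.
778 mod 7 = 1, so 1 day after Wednesday is Thursday.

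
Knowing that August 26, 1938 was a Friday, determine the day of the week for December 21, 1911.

Thursday

Count forward from the earlier date (December 21, 1911) to the later (August 26, 1938):
From December 21, 1911 to December 21, 1937: 26 years, of which 7 contain a Feb 29 — 19×365 + 7×366 = 9497 days.
December 1937: 31 − 21 = 10 days remain.
Then January (31), February 1938 (28), March (31), April (30), May (31), June (30), July (31): 31 + 28 + 31 + 30 + 31 + 30 + 31 = 212 days.
August 1–26, 1938: 26 days.
Residual: 248 days.
Total: 9745 days.
9745 mod 7 = 1, so 1 day before Friday is Thursday.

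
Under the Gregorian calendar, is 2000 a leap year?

2000 is a leap year (divisible by 400).

Yes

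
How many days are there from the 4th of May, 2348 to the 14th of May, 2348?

Within May 2348: 14 − 4 = 10 days.

10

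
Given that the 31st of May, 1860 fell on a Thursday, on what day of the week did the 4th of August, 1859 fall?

Thursday

Count forward from the earlier date (August 4, 1859) to the later (May 31, 1860):
Day-of-year of August 4, 1859: 216.
Day-of-year of May 31, 1860: 152.
1859 has 365 days, so 365 − 216 = 149 days remain in 1859.
Total: 149 + 152 = 301 days.
301 is a multiple of 7, so the 4th of August, 1859 falls on the same weekday: Thursday.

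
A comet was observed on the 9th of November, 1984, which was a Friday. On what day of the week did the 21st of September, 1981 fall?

Monday

Count forward from the earlier date (September 21, 1981) to the later (November 9, 1984):
Day-of-year of September 21, 1981: 264.
Day-of-year of November 9, 1984: 314.
1981 has 365 days, so 365 − 264 = 101 days remain in 1981.
Full years: 1982: 365; 1983: 365. Sum = 730.
Total: 101 + 730 + 314 = 1145 days.
1145 mod 7 = 4, so 4 days before Friday is Monday.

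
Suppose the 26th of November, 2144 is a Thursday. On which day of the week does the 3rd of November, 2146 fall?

Thursday

Day-of-year of November 26, 2144: 331.
Day-of-year of November 3, 2146: 307.
2144 has 366 days, so 366 − 331 = 35 days remain in 2144.
Full years: 2145: 365. Sum = 365.
Total: 35 + 365 + 307 = 707 days.
707 is a multiple of 7, so the 3rd of November, 2146 falls on the same weekday: Thursday.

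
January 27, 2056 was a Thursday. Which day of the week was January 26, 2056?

Wednesday

Count forward from the earlier date (January 26, 2056) to the later (January 27, 2056):
Within January 2056: 27 − 26 = 1 day.
1 mod 7 = 1, so 1 day before Thursday is Wednesday.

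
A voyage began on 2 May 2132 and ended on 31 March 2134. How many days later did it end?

698

May 2132: 31 − 2 = 29 days remain.
Then 21 full months totalling 638 days.
March 1–31, 2134: 31 days.
Total: 29 + 638 + 31 = 698 days.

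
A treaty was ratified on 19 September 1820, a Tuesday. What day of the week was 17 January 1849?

Wednesday

From September 19, 1820 to September 19, 1848: 28 years, of which 7 contain a Feb 29 — 21×365 + 7×366 = 10227 days.
September 1848: 30 − 19 = 11 days remain.
Then October (31), November (30), December (31): 31 + 30 + 31 = 92 days.
January 1–17, 1849: 17 days.
Residual: 120 days.
Total: 10347 days.
10347 mod 7 = 1, so 1 day after Tuesday is Wednesday.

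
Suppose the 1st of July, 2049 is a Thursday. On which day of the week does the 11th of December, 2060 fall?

Saturday

From July 1, 2049 to July 1, 2060: 11 years, of which 3 contain a Feb 29 — 8×365 + 3×366 = 4018 days.
July 2060: 31 − 1 = 30 days remain.
Then August (31), September (30), October (31), November (30): 31 + 30 + 31 + 30 = 122 days.
December 1–11, 2060: 11 days.
Residual: 163 days.
Total: 4181 days.
4181 mod 7 = 2, so 2 days after Thursday is Saturday.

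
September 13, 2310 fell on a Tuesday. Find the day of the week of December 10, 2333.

Sunday

From September 13, 2310 to September 13, 2333: 23 years, of which 6 contain a Feb 29 — 17×365 + 6×366 = 8401 days.
September 2333: 30 − 13 = 17 days remain.
Then October (31), November (30): 31 + 30 = 61 days.
December 1–10, 2333: 10 days.
Residual: 88 days.
Total: 8489 days.
8489 mod 7 = 5, so 5 days after Tuesday is Sunday.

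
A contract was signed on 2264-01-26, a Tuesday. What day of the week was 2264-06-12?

January 2264: 31 − 26 = 5 days remain.
Then February 2264 (29), March (31), April (30), May (31): 29 + 31 + 30 + 31 = 121 days.
June 1–12, 2264: 12 days.
Total: 5 + 121 + 12 = 138 days.
138 mod 7 = 5, so 5 days after Tuesday is Sunday.

Sunday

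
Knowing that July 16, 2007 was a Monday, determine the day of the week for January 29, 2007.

Monday

Count forward from the earlier date (January 29, 2007) to the later (July 16, 2007):
January 2007: 31 − 29 = 2 days remain.
Then February 2007 (28), March (31), April (30), May (31), June (30): 28 + 31 + 30 + 31 + 30 = 150 days.
July 1–16, 2007: 16 days.
Total: 2 + 150 + 16 = 168 days.
168 is a multiple of 7, so January 29, 2007 falls on the same weekday: Monday.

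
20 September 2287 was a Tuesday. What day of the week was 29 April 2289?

Monday

September 20, 2287 → September 20, 2288: 366 days (2288 is a leap year).
September 2288: 30 − 20 = 10 days remain.
Then October (31), November (30), December (31), January (31), February 2289 (28), March (31): 31 + 30 + 31 + 31 + 28 + 31 = 182 days.
April 1–29, 2289: 29 days.
Residual: 221 days.
Total: 587 days.
587 mod 7 = 6, so 6 days after Tuesday is Monday.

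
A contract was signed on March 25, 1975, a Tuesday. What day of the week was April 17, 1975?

March 1975: 31 − 25 = 6 days remain.
April 1–17, 1975: 17 days.
Total: 6 + 17 = 23 days.
23 mod 7 = 2, so 2 days after Tuesday is Thursday.

Thursday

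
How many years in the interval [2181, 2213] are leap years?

7

Years divisible by 4 in [2181, 2213]: 2184, 2188, 2192, 2196, 2200, 2204, 2208, 2212.
Of these, 2200 is divisible by 100 but not 400, so not leap.
Leap years: 8 − 1 = 7.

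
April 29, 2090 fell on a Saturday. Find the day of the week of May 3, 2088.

Count forward from the earlier date (May 3, 2088) to the later (April 29, 2090):
May 3, 2088 → May 3, 2089: 365 days.
May 2089: 31 − 3 = 28 days remain.
Then 10 full months totalling 304 days.
April 1–29, 2090: 29 days.
Residual: 361 days.
Total: 726 days.
726 mod 7 = 5, so 5 days before Saturday is Monday.

Monday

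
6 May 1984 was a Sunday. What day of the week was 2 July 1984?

Monday

May 1984: 31 − 6 = 25 days remain.
Then June (30): 30 days.
July 1–2, 1984: 2 days.
Total: 25 + 30 + 2 = 57 days.
57 mod 7 = 1, so 1 day after Sunday is Monday.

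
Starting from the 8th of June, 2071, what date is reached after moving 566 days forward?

the 25th of December, 2072

Count 566 days after June 8, 2071:
Day-of-year of June 8, 2071: 159.
Day-of-year of December 25, 2072: 360.
2071 has 365 days, so 365 − 159 = 206 days remain in 2071.
Total: 206 + 360 = 566 days.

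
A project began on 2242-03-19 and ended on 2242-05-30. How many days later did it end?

March 2242: 31 − 19 = 12 days remain.
Then April (30): 30 days.
May 1–30, 2242: 30 days.
Total: 12 + 30 + 30 = 72 days.

72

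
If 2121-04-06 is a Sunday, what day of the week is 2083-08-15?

Count forward from the earlier date (August 15, 2083) to the later (April 6, 2121):
Day-of-year of August 15, 2083: 227.
Day-of-year of April 6, 2121: 96.
2083 has 365 days, so 365 − 227 = 138 days remain in 2083.
Full years 2084–2120: 28 common + 9 leap = 28×365 + 9×366 = 13514 days.
Total: 138 + 13514 + 96 = 13748 days.
13748 is a multiple of 7, so 2083-08-15 falls on the same weekday: Sunday.

Sunday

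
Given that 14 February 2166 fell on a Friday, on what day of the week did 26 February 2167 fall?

Thursday

Day-of-year of February 14, 2166: 45.
Day-of-year of February 26, 2167: 57.
2166 has 365 days, so 365 − 45 = 320 days remain in 2166.
Total: 320 + 57 = 377 days.
377 mod 7 = 6, so 6 days after Friday is Thursday.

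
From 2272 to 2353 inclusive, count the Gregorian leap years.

20

Years divisible by 4: 2272, 2276, …, 2352 — 21 in all.
Of these, 2300 is divisible by 100 but not 400, so not leap.
Leap years: 21 − 1 = 20.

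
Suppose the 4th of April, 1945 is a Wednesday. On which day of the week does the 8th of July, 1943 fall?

Count forward from the earlier date (July 8, 1943) to the later (April 4, 1945):
July 1943: 31 − 8 = 23 days remain.
Then 20 full months totalling 609 days.
April 1–4, 1945: 4 days.
Total: 23 + 609 + 4 = 636 days.
636 mod 7 = 6, so 6 days before Wednesday is Thursday.

Thursday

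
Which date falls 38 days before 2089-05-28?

2089-04-20

Count 38 days before May 28, 2089:
April 2089: 30 − 20 = 10 days remain.
May 1–28, 2089: 28 days.
Total: 10 + 28 = 38 days.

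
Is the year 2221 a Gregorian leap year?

No

2221 is not a leap year.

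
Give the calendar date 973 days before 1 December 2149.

3 April 2147

Count 973 days before December 1, 2149:
Day-of-year of April 3, 2147: 93.
Day-of-year of December 1, 2149: 335.
2147 has 365 days, so 365 − 93 = 272 days remain in 2147.
Full years: 2148: 366. Sum = 366.
Total: 272 + 366 + 335 = 973 days.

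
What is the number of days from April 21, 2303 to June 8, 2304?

414

April 2303: 30 − 21 = 9 days remain.
Then 13 full months totalling 397 days.
June 1–8, 2304: 8 days.
Total: 9 + 397 + 8 = 414 days.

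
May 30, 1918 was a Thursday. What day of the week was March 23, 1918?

Count forward from the earlier date (March 23, 1918) to the later (May 30, 1918):
March 1918: 31 − 23 = 8 days remain.
Then April (30): 30 days.
May 1–30, 1918: 30 days.
Total: 8 + 30 + 30 = 68 days.
68 mod 7 = 5, so 5 days before Thursday is Saturday.

Saturday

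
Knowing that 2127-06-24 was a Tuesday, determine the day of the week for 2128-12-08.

Wednesday

June 2127: 30 − 24 = 6 days remain.
Then 17 full months totalling 519 days.
December 1–8, 2128: 8 days.
Total: 6 + 519 + 8 = 533 days.
533 mod 7 = 1, so 1 day after Tuesday is Wednesday.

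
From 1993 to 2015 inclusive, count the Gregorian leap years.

5

Years divisible by 4 in [1993, 2015]: 1996, 2000, 2004, 2008, 2012.
2000 is divisible by 400, so still leap.
No century exceptions apply. Count: 5.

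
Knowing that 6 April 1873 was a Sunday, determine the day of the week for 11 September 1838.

Tuesday

Count forward from the earlier date (September 11, 1838) to the later (April 6, 1873):
From September 11, 1838 to September 11, 1872: 34 years, of which 9 contain a Feb 29 — 25×365 + 9×366 = 12419 days.
September 1872: 30 − 11 = 19 days remain.
Then October (31), November (30), December (31), January (31), February 1873 (28), March (31): 31 + 30 + 31 + 31 + 28 + 31 = 182 days.
April 1–6, 1873: 6 days.
Residual: 207 days.
Total: 12626 days.
12626 mod 7 = 5, so 5 days before Sunday is Tuesday.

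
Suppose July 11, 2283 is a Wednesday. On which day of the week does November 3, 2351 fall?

Day-of-year of July 11, 2283: 192.
Day-of-year of November 3, 2351: 307.
2283 has 365 days, so 365 − 192 = 173 days remain in 2283.
Full years 2284–2350: 51 common + 16 leap = 51×365 + 16×366 = 24471 days.
Total: 173 + 24471 + 307 = 24951 days.
24951 mod 7 = 3, so 3 days after Wednesday is Saturday.

Saturday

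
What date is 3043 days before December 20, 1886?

August 21, 1878

Count 3043 days before December 20, 1886:
Day-of-year of August 21, 1878: 233.
Day-of-year of December 20, 1886: 354.
1878 has 365 days, so 365 − 233 = 132 days remain in 1878.
Full years 1879–1885: 5 common + 2 leap = 5×365 + 2×366 = 2557 days.
Total: 132 + 2557 + 354 = 3043 days.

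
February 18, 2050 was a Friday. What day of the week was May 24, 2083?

Day-of-year of February 18, 2050: 49.
Day-of-year of May 24, 2083: 144.
2050 has 365 days, so 365 − 49 = 316 days remain in 2050.
Full years 2051–2082: 24 common + 8 leap = 24×365 + 8×366 = 11688 days.
Total: 316 + 11688 + 144 = 12148 days.
12148 mod 7 = 3, so 3 days after Friday is Monday.

Monday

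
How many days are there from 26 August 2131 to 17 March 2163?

Day-of-year of August 26, 2131: 238.
Day-of-year of March 17, 2163: 76.
2131 has 365 days, so 365 − 238 = 127 days remain in 2131.
Full years 2132–2162: 23 common + 8 leap = 23×365 + 8×366 = 11323 days.
Total: 127 + 11323 + 76 = 11526 days.

11526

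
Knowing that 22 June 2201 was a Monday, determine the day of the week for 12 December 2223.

From June 22, 2201 to June 22, 2223: 22 years, of which 5 contain a Feb 29 — 17×365 + 5×366 = 8035 days.
June 2223: 30 − 22 = 8 days remain.
Then July (31), August (31), September (30), October (31), November (30): 31 + 31 + 30 + 31 + 30 = 153 days.
December 1–12, 2223: 12 days.
Residual: 173 days.
Total: 8208 days.
8208 mod 7 = 4, so 4 days after Monday is Friday.

Friday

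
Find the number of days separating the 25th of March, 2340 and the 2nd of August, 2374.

From March 25, 2340 to March 25, 2374: 34 years, of which 8 contain a Feb 29 — 26×365 + 8×366 = 12418 days.
March 2374: 31 − 25 = 6 days remain.
Then April (30), May (31), June (30), July (31): 30 + 31 + 30 + 31 = 122 days.
August 1–2, 2374: 2 days.
Residual: 130 days.
Total: 12548 days.

12548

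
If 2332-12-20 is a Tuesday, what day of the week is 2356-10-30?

Tuesday

From December 20, 2332 to December 20, 2355: 23 years, of which 5 contain a Feb 29 — 18×365 + 5×366 = 8400 days.
December 2355: 31 − 20 = 11 days remain.
Then 9 full months totalling 274 days.
October 1–30, 2356: 30 days.
Residual: 315 days.
Total: 8715 days.
8715 is a multiple of 7, so 2356-10-30 falls on the same weekday: Tuesday.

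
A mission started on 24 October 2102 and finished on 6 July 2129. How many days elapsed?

9752

Day-of-year of October 24, 2102: 297.
Day-of-year of July 6, 2129: 187.
2102 has 365 days, so 365 − 297 = 68 days remain in 2102.
Full years 2103–2128: 19 common + 7 leap = 19×365 + 7×366 = 9497 days.
Total: 68 + 9497 + 187 = 9752 days.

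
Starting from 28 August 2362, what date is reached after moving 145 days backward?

5 April 2362

Count 145 days before August 28, 2362:
April 2362: 30 − 5 = 25 days remain.
Then May (31), June (30), July (31): 31 + 30 + 31 = 92 days.
August 1–28, 2362: 28 days.
Total: 25 + 92 + 28 = 145 days.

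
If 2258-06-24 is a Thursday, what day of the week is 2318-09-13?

Friday

From June 24, 2258 to June 24, 2318: 60 years, of which 14 contain a Feb 29 — 46×365 + 14×366 = 21914 days.
(2300 is not a leap year (divisible by 100 but not 400).)
June 2318: 30 − 24 = 6 days remain.
Then July (31), August (31): 31 + 31 = 62 days.
September 1–13, 2318: 13 days.
Residual: 81 days.
Total: 21995 days.
21995 mod 7 = 1, so 1 day after Thursday is Friday.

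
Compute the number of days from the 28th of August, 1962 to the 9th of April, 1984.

7895

From August 28, 1962 to August 28, 1983: 21 years, of which 5 contain a Feb 29 — 16×365 + 5×366 = 7670 days.
August 1983: 31 − 28 = 3 days remain.
Then September (30), October (31), November (30), December (31), January (31), February 1984 (29), March (31): 30 + 31 + 30 + 31 + 31 + 29 + 31 = 213 days.
April 1–9, 1984: 9 days.
Residual: 225 days.
Total: 7895 days.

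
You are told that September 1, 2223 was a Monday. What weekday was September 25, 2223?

Thursday

Within September 2223: 25 − 1 = 24 days.
24 mod 7 = 3, so 3 days after Monday is Thursday.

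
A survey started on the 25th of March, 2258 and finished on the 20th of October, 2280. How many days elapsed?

From March 25, 2258 to March 25, 2280: 22 years, of which 6 contain a Feb 29 — 16×365 + 6×366 = 8036 days.
March 2280: 31 − 25 = 6 days remain.
Then April (30), May (31), June (30), July (31), August (31), September (30): 30 + 31 + 30 + 31 + 31 + 30 = 183 days.
October 1–20, 2280: 20 days.
Residual: 209 days.
Total: 8245 days.

8245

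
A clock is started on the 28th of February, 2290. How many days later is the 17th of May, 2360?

25645

From February 28, 2290 to February 28, 2360: 70 years, of which 16 contain a Feb 29 — 54×365 + 16×366 = 25566 days.
(2300 is not a leap year (divisible by 100 but not 400).)
February 2360: 29 − 28 = 1 day remains (2360 is a leap year, so February has 29 days).
Then March (31), April (30): 31 + 30 = 61 days.
May 1–17, 2360: 17 days.
Residual: 79 days.
Total: 25645 days.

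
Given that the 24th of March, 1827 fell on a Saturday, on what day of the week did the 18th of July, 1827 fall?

Wednesday

March 1827: 31 − 24 = 7 days remain.
Then April (30), May (31), June (30): 30 + 31 + 30 = 91 days.
July 1–18, 1827: 18 days.
Total: 7 + 91 + 18 = 116 days.
116 mod 7 = 4, so 4 days after Saturday is Wednesday.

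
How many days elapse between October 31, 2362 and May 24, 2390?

10067

From October 31, 2362 to October 31, 2389: 27 years, of which 7 contain a Feb 29 — 20×365 + 7×366 = 9862 days.
October 2389: 31 − 31 = 0 days remain.
Then November (30), December (31), January (31), February 2390 (28), March (31), April (30): 30 + 31 + 31 + 28 + 31 + 30 = 181 days.
May 1–24, 2390: 24 days.
Residual: 205 days.
Total: 10067 days.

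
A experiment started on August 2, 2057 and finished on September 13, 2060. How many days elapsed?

1138

Day-of-year of August 2, 2057: 214.
Day-of-year of September 13, 2060: 257.
2057 has 365 days, so 365 − 214 = 151 days remain in 2057.
Full years: 2058: 365; 2059: 365. Sum = 730.
Total: 151 + 730 + 257 = 1138 days.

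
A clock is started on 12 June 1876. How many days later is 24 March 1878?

Day-of-year of June 12, 1876: 164.
Day-of-year of March 24, 1878: 83.
1876 has 366 days, so 366 − 164 = 202 days remain in 1876.
Full years: 1877: 365. Sum = 365.
Total: 202 + 365 + 83 = 650 days.

650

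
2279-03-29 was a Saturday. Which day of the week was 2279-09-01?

Monday

March 2279: 31 − 29 = 2 days remain.
Then April (30), May (31), June (30), July (31), August (31): 30 + 31 + 30 + 31 + 31 = 153 days.
September 1, 2279: 1 day.
Total: 2 + 153 + 1 = 156 days.
156 mod 7 = 2, so 2 days after Saturday is Monday.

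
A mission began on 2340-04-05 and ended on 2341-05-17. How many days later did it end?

407

April 5, 2340 → April 5, 2341: 365 days.
April 2341: 30 − 5 = 25 days remain.
May 1–17, 2341: 17 days.
Residual: 42 days.
Total: 407 days.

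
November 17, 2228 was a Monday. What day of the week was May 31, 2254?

Day-of-year of November 17, 2228: 322.
Day-of-year of May 31, 2254: 151.
2228 has 366 days, so 366 − 322 = 44 days remain in 2228.
Full years 2229–2253: 19 common + 6 leap = 19×365 + 6×366 = 9131 days.
Total: 44 + 9131 + 151 = 9326 days.
9326 mod 7 = 2, so 2 days after Monday is Wednesday.

Wednesday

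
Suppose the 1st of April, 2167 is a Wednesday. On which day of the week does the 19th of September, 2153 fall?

Wednesday

Count forward from the earlier date (September 19, 2153) to the later (April 1, 2167):
Day-of-year of September 19, 2153: 262.
Day-of-year of April 1, 2167: 91.
2153 has 365 days, so 365 − 262 = 103 days remain in 2153.
Full years 2154–2166: 10 common + 3 leap = 10×365 + 3×366 = 4748 days.
Total: 103 + 4748 + 91 = 4942 days.
4942 is a multiple of 7, so the 19th of September, 2153 falls on the same weekday: Wednesday.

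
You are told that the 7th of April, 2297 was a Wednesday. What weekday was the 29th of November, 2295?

Count forward from the earlier date (November 29, 2295) to the later (April 7, 2297):
November 2295: 30 − 29 = 1 day remains.
Then 16 full months totalling 487 days.
April 1–7, 2297: 7 days.
Total: 1 + 487 + 7 = 495 days.
495 mod 7 = 5, so 5 days before Wednesday is Friday.

Friday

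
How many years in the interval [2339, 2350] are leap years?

Years divisible by 4 in [2339, 2350]: 2340, 2344, 2348.
No century exceptions apply. Count: 3.

3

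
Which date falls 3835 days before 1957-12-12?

1947-06-13

Count 3835 days before December 12, 1957:
Day-of-year of June 13, 1947: 164.
Day-of-year of December 12, 1957: 346.
1947 has 365 days, so 365 − 164 = 201 days remain in 1947.
Full years 1948–1956: 6 common + 3 leap = 6×365 + 3×366 = 3288 days.
Total: 201 + 3288 + 346 = 3835 days.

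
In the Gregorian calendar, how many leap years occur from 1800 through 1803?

0

Years divisible by 4 in [1800, 1803]: 1800.
Of these, 1800 is divisible by 100 but not 400, so not leap.
Leap years: 1 − 1 = 0.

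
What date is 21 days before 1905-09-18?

1905-08-28

Count 21 days before September 18, 1905:
August 1905: 31 − 28 = 3 days remain.
September 1–18, 1905: 18 days.
Total: 3 + 18 = 21 days.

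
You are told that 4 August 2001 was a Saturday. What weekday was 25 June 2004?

August 4, 2001 → August 4, 2002: 365 days.
August 4, 2002 → August 4, 2003: 365 days.
August 2003: 31 − 4 = 27 days remain.
Then 9 full months totalling 274 days.
June 1–25, 2004: 25 days.
Residual: 326 days.
Total: 1056 days.
1056 mod 7 = 6, so 6 days after Saturday is Friday.

Friday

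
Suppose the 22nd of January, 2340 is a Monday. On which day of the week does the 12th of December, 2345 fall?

January 22, 2340 → January 22, 2341: 366 days (2340 is a leap year).
January 22, 2341 → January 22, 2342: 365 days.
January 22, 2342 → January 22, 2343: 365 days.
January 22, 2343 → January 22, 2344: 365 days.
January 22, 2344 → January 22, 2345: 366 days (2344 is a leap year).
January 2345: 31 − 22 = 9 days remain.
Then 10 full months totalling 303 days.
December 1–12, 2345: 12 days.
Residual: 324 days.
Total: 2151 days.
2151 mod 7 = 2, so 2 days after Monday is Wednesday.

Wednesday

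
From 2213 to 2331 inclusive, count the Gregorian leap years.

28

Years divisible by 4: 2216, 2220, …, 2328 — 29 in all.
Of these, 2300 is divisible by 100 but not 400, so not leap.
Leap years: 29 − 1 = 28.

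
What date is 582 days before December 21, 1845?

May 18, 1844

Count 582 days before December 21, 1845:
Day-of-year of May 18, 1844: 139.
Day-of-year of December 21, 1845: 355.
1844 has 366 days, so 366 − 139 = 227 days remain in 1844.
Total: 227 + 355 = 582 days.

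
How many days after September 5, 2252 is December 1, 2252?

87

September 2252: 30 − 5 = 25 days remain.
Then October (31), November (30): 31 + 30 = 61 days.
December 1, 2252: 1 day.
Total: 25 + 61 + 1 = 87 days.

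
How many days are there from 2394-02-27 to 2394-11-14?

260

February 2394: 28 − 27 = 1 day remains (2394 is not a leap year, so February has 28 days).
Then March (31), April (30), May (31), June (30), July (31), August (31), September (30), October (31): 31 + 30 + 31 + 30 + 31 + 31 + 30 + 31 = 245 days.
November 1–14, 2394: 14 days.
Total: 1 + 245 + 14 = 260 days.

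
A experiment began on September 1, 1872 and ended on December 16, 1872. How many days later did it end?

September 1872: 30 − 1 = 29 days remain.
Then October (31), November (30): 31 + 30 = 61 days.
December 1–16, 1872: 16 days.
Total: 29 + 61 + 16 = 106 days.

106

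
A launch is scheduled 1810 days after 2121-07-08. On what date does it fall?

2126-06-22

Count 1810 days after July 8, 2121:
Day-of-year of July 8, 2121: 189.
Day-of-year of June 22, 2126: 173.
2121 has 365 days, so 365 − 189 = 176 days remain in 2121.
Full years: 2122: 365; 2123: 365; 2124: 366; 2125: 365. Sum = 1461.
Total: 176 + 1461 + 173 = 1810 days.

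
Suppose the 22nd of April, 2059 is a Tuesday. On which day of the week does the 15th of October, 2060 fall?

Friday

Day-of-year of April 22, 2059: 112.
Day-of-year of October 15, 2060: 289.
2059 has 365 days, so 365 − 112 = 253 days remain in 2059.
Total: 253 + 289 = 542 days.
542 mod 7 = 3, so 3 days after Tuesday is Friday.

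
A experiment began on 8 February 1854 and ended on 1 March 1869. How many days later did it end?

5500

From February 8, 1854 to February 8, 1869: 15 years, of which 4 contain a Feb 29 — 11×365 + 4×366 = 5479 days.
February 1869: 28 − 8 = 20 days remain (1869 is not a leap year, so February has 28 days).
March 1, 1869: 1 day.
Residual: 21 days.
Total: 5500 days.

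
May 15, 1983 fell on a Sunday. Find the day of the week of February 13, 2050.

Day-of-year of May 15, 1983: 135.
Day-of-year of February 13, 2050: 44.
1983 has 365 days, so 365 − 135 = 230 days remain in 1983.
Full years 1984–2049: 49 common + 17 leap = 49×365 + 17×366 = 24107 days.
Total: 230 + 24107 + 44 = 24381 days.
24381 is a multiple of 7, so February 13, 2050 falls on the same weekday: Sunday.

Sunday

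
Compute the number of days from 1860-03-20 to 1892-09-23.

Day-of-year of March 20, 1860: 80.
Day-of-year of September 23, 1892: 267.
1860 has 366 days, so 366 − 80 = 286 days remain in 1860.
Full years 1861–1891: 24 common + 7 leap = 24×365 + 7×366 = 11322 days.
Total: 286 + 11322 + 267 = 11875 days.

11875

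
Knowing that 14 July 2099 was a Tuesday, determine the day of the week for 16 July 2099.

Within July 2099: 16 − 14 = 2 days.
2 mod 7 = 2, so 2 days after Tuesday is Thursday.

Thursday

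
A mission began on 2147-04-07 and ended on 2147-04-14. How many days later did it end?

Within April 2147: 14 − 7 = 7 days.

7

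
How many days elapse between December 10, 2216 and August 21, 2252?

From December 10, 2216 to December 10, 2251: 35 years, of which 8 contain a Feb 29 — 27×365 + 8×366 = 12783 days.
December 2251: 31 − 10 = 21 days remain.
Then January (31), February 2252 (29), March (31), April (30), May (31), June (30), July (31): 31 + 29 + 31 + 30 + 31 + 30 + 31 = 213 days.
August 1–21, 2252: 21 days.
Residual: 255 days.
Total: 13038 days.

13038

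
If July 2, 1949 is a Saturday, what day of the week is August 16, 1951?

July 1949: 31 − 2 = 29 days remain.
Then 24 full months totalling 730 days.
August 1–16, 1951: 16 days.
Total: 29 + 730 + 16 = 775 days.
775 mod 7 = 5, so 5 days after Saturday is Thursday.

Thursday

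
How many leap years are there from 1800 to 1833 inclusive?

Years divisible by 4 in [1800, 1833]: 1800, 1804, 1808, 1812, 1816, 1820, 1824, 1828, 1832.
Of these, 1800 is divisible by 100 but not 400, so not leap.
Leap years: 9 − 1 = 8.

8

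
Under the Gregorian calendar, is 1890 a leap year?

1890 is not a leap year.

No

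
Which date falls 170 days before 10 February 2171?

24 August 2170

Count 170 days before February 10, 2171:
August 2170: 31 − 24 = 7 days remain.
Then September (30), October (31), November (30), December (31), January (31): 30 + 31 + 30 + 31 + 31 = 153 days.
February 1–10, 2171: 10 days (2171 is not a leap year).
Total: 7 + 153 + 10 = 170 days.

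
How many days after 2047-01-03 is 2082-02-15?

Day-of-year of January 3, 2047: 3.
Day-of-year of February 15, 2082: 46.
2047 has 365 days, so 365 − 3 = 362 days remain in 2047.
Full years 2048–2081: 25 common + 9 leap = 25×365 + 9×366 = 12419 days.
Total: 362 + 12419 + 46 = 12827 days.

12827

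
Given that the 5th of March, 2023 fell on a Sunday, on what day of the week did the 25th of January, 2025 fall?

Saturday

March 5, 2023 → March 5, 2024: 366 days (2024 is a leap year).
March 2024: 31 − 5 = 26 days remain.
Then 9 full months totalling 275 days.
January 1–25, 2025: 25 days.
Residual: 326 days.
Total: 692 days.
692 mod 7 = 6, so 6 days after Sunday is Saturday.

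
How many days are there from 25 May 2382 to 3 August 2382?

May 2382: 31 − 25 = 6 days remain.
Then June (30), July (31): 30 + 31 = 61 days.
August 1–3, 2382: 3 days.
Total: 6 + 61 + 3 = 70 days.

70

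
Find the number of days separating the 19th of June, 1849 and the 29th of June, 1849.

Within June 1849: 29 − 19 = 10 days.

10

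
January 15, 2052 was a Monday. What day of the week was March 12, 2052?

Tuesday

January 2052: 31 − 15 = 16 days remain.
Then February 2052 (29): 29 days.
March 1–12, 2052: 12 days.
Total: 16 + 29 + 12 = 57 days.
57 mod 7 = 1, so 1 day after Monday is Tuesday.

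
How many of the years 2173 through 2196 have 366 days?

6

Years divisible by 4 in [2173, 2196]: 2176, 2180, 2184, 2188, 2192, 2196.
No century exceptions apply. Count: 6.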